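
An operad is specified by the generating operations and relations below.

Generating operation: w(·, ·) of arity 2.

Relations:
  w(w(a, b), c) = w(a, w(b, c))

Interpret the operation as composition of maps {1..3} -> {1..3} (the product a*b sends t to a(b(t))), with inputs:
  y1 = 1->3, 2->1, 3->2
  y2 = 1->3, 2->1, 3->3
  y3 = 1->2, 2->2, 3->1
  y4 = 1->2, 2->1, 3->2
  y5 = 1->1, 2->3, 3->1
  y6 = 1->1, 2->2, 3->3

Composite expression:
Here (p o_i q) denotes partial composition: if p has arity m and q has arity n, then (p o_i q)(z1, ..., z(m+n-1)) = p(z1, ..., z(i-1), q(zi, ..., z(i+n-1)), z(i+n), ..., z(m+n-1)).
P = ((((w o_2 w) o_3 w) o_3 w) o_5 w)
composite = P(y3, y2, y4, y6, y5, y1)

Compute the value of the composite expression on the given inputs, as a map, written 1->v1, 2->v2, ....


1->2, 2->2, 3->2

w(y4, y6) = 1->2, 2->1, 3->2
w(y5, y1) = 1->1, 2->1, 3->3
w(w(y4, y6), w(y5, y1)) = 1->2, 2->2, 3->2
w(y2, w(w(y4, y6), w(y5, y1))) = 1->1, 2->1, 3->1
w(y3, w(y2, w(w(y4, y6), w(y5, y1)))) = 1->2, 2->2, 3->2


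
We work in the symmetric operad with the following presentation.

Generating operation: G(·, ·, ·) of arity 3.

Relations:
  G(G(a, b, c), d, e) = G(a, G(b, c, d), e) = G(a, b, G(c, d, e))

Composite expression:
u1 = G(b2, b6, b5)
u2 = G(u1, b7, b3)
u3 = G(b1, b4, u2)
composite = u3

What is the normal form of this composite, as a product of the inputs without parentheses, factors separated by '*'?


All parenthesizations of G agree; list the b-inputs left to right.
G(b2, b6, b5) spells out as b2 * b6 * b5
G(G(b2, b6, b5), b7, b3) spells out as b2 * b6 * b5 * b7 * b3
G(b1, b4, G(G(b2, b6, b5), b7, b3)) spells out as b1 * b4 * b2 * b6 * b5 * b7 * b3

b1 * b4 * b2 * b6 * b5 * b7 * b3


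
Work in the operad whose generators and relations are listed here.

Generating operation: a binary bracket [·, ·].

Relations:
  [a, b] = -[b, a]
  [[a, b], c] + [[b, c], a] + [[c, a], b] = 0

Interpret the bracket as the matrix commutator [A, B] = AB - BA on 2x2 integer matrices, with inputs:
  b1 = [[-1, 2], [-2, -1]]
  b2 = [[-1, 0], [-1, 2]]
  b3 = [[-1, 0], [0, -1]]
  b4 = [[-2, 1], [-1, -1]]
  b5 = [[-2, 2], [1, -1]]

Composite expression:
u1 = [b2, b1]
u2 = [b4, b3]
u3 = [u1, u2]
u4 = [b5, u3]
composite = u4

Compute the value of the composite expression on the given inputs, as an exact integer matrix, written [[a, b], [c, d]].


[b2, b1] = [[2, -6], [-6, -2]]
[b4, b3] = [[0, 0], [0, 0]]
[[b2, b1], [b4, b3]] = [[0, 0], [0, 0]]
[b5, [[b2, b1], [b4, b3]]] = [[0, 0], [0, 0]]

[[0, 0], [0, 0]]


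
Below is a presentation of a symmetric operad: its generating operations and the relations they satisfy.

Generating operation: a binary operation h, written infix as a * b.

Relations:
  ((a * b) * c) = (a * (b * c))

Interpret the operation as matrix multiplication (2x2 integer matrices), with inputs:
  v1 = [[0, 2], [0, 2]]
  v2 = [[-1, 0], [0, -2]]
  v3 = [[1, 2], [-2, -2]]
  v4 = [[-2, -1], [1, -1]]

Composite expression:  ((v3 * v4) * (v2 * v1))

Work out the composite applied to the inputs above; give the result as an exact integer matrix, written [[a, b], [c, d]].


(v3 * v4) = [[0, -3], [2, 4]]
(v2 * v1) = [[0, -2], [0, -4]]
((v3 * v4) * (v2 * v1)) = [[0, 12], [0, -20]]

[[0, 12], [0, -20]]


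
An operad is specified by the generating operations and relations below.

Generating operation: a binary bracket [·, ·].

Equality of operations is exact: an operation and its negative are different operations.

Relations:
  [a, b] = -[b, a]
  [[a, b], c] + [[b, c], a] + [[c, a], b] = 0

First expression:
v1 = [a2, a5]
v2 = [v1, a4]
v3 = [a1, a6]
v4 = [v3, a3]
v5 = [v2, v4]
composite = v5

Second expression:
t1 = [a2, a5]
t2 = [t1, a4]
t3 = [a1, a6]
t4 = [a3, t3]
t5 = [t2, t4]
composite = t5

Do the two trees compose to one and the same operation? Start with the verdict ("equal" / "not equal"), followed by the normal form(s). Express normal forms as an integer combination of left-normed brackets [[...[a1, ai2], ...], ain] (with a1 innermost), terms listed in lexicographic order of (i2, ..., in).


The first composite normalizes to -[[[[[a1, a6], a3], a2], a5], a4] + [[[[[a1, a6], a3], a4], a2], a5] - [[[[[a1, a6], a3], a4], a5], a2] + [[[[[a1, a6], a3], a5], a2], a4]
The second composite normalizes to [[[[[a1, a6], a3], a2], a5], a4] - [[[[[a1, a6], a3], a4], a2], a5] + [[[[[a1, a6], a3], a4], a5], a2] - [[[[[a1, a6], a3], a5], a2], a4]
The forms do not match — not equal.

not equal: they reduce to -[[[[[a1, a6], a3], a2], a5], a4] + [[[[[a1, a6], a3], a4], a2], a5] - [[[[[a1, a6], a3], a4], a5], a2] + [[[[[a1, a6], a3], a5], a2], a4] and [[[[[a1, a6], a3], a2], a5], a4] - [[[[[a1, a6], a3], a4], a2], a5] + [[[[[a1, a6], a3], a4], a5], a2] - [[[[[a1, a6], a3], a5], a2], a4]


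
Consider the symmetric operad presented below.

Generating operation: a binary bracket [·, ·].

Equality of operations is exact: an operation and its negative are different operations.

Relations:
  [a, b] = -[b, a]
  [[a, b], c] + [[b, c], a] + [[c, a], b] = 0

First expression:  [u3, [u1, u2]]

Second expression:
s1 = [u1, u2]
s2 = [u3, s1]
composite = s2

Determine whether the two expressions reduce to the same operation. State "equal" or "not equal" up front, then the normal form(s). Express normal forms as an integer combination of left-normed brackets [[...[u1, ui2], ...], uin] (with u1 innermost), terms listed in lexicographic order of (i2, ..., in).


equal — both sides give -[[u1, u2], u3]


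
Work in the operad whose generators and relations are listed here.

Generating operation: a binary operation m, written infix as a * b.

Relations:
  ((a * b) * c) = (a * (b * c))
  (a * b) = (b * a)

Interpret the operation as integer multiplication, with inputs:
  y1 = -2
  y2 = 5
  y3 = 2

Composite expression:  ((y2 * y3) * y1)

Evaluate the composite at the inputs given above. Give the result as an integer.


-20


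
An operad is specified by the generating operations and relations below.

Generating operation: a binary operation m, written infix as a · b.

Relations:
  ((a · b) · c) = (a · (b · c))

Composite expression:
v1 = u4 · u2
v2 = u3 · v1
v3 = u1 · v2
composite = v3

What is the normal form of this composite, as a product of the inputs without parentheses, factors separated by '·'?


All parenthesizations of m agree; list the u-inputs left to right.
(u4 · u2) unparenthesizes to u4 · u2
(u3 · (u4 · u2)) unparenthesizes to u3 · u4 · u2
(u1 · (u3 · (u4 · u2))) unparenthesizes to u1 · u3 · u4 · u2

u1 · u3 · u4 · u2


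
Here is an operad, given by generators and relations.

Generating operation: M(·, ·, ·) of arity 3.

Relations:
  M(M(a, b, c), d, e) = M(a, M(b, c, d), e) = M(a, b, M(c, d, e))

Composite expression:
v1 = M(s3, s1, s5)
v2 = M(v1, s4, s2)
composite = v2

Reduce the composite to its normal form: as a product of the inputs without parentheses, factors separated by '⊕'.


Every regrouping of M is equal, so read the s-inputs in written order.
M(s3, s1, s5) unparenthesizes to s3 ⊕ s1 ⊕ s5
M(M(s3, s1, s5), s4, s2) unparenthesizes to s3 ⊕ s1 ⊕ s5 ⊕ s4 ⊕ s2

s3 ⊕ s1 ⊕ s5 ⊕ s4 ⊕ s2


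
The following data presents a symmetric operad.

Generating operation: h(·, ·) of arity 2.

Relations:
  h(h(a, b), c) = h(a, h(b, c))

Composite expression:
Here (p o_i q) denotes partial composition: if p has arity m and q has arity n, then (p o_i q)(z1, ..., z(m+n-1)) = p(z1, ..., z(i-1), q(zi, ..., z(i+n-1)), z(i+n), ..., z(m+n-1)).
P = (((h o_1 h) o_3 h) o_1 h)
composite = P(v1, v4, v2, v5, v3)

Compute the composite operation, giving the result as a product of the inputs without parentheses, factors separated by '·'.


Associativity of h dissolves the nesting; only the v-input order survives.
h(v1, v4) linearizes to v1 · v4
h(h(v1, v4), v2) linearizes to v1 · v4 · v2
h(v5, v3) linearizes to v5 · v3
h(h(h(v1, v4), v2), h(v5, v3)) linearizes to v1 · v4 · v2 · v5 · v3

v1 · v4 · v2 · v5 · v3


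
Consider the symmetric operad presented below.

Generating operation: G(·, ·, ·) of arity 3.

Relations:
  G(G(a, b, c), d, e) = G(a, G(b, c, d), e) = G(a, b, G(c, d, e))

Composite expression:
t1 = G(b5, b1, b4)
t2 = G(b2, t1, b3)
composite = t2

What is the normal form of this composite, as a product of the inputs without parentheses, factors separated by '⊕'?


b2 ⊕ b5 ⊕ b1 ⊕ b4 ⊕ b3

All parenthesizations of G agree; list the b-inputs left to right.
G(b5, b1, b4) linearizes to b5 ⊕ b1 ⊕ b4
G(b2, G(b5, b1, b4), b3) linearizes to b2 ⊕ b5 ⊕ b1 ⊕ b4 ⊕ b3


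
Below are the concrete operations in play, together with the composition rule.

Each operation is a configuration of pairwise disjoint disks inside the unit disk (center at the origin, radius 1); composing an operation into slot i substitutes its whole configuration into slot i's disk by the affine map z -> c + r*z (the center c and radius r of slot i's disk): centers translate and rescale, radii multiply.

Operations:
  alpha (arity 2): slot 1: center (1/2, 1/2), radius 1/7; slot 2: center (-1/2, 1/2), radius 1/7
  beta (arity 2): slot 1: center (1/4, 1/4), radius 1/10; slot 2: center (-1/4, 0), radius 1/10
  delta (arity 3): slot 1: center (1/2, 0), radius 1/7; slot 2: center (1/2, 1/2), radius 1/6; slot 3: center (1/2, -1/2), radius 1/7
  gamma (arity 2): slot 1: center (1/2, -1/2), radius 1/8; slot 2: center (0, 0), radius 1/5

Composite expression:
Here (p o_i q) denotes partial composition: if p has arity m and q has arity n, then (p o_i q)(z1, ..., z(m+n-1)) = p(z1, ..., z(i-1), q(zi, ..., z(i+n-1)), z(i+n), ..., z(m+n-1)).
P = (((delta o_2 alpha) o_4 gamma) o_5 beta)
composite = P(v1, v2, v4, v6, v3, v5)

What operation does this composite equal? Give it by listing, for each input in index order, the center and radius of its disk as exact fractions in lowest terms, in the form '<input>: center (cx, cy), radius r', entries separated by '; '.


v1: center (1/2, 0), radius 1/7; v2: center (7/12, 7/12), radius 1/42; v3: center (71/140, -69/140), radius 1/350; v4: center (5/12, 7/12), radius 1/42; v5: center (69/140, -1/2), radius 1/350; v6: center (4/7, -4/7), radius 1/56

Below delta, radii multiply path by path; the v-disk centers shift.
v1: after 1 affine step, its disk has center (1/2, 0), radius 1/7
v2: after 2 affine steps, its disk has center (7/12, 7/12), radius 1/42
v4: after 2 affine steps, its disk has center (5/12, 7/12), radius 1/42
v6: after 2 affine steps, its disk has center (4/7, -4/7), radius 1/56
v3: after 3 affine steps, its disk has center (71/140, -69/140), radius 1/350
v5: after 3 affine steps, its disk has center (69/140, -1/2), radius 1/350


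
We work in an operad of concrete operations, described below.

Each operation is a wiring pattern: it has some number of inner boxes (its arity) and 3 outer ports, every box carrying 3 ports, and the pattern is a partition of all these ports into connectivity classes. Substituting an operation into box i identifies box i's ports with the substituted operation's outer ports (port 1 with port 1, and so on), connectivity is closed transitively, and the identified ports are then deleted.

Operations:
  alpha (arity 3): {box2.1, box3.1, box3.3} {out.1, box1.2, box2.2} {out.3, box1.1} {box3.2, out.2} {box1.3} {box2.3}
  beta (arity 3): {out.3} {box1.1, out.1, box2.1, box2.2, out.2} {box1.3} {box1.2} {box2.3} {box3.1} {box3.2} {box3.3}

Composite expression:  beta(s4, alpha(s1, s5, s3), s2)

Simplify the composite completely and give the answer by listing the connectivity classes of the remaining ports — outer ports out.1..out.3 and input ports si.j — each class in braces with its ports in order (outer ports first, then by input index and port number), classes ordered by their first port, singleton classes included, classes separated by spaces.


{out.1, out.2, s1.2, s3.2, s4.1, s5.2} {out.3} {s1.1} {s1.3} {s2.1} {s2.2} {s2.3} {s3.1, s3.3, s5.1} {s4.2} {s4.3} {s5.3}

After gluing at beta, chains via deleted ports link the s-ports.
after alpha, the pattern on (s1, s5, s3) reads {out.1, s1.2, s5.2} {out.2, s3.2} {out.3, s1.1} {s1.3} {s3.1, s3.3, s5.1} {s5.3} (out.j = its outer ports)
after beta, the pattern on (s4, s1, s5, s3, s2) reads {out.1, out.2, s1.2, s3.2, s4.1, s5.2} {out.3} {s1.1} {s1.3} {s2.1} {s2.2} {s2.3} {s3.1, s3.3, s5.1} {s4.2} {s4.3} {s5.3} (out.j = its outer ports)


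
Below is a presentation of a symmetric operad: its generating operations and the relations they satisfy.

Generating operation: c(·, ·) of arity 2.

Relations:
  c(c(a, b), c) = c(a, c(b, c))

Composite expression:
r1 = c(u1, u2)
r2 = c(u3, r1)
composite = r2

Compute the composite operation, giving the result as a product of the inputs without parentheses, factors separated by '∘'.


u3 ∘ u1 ∘ u2


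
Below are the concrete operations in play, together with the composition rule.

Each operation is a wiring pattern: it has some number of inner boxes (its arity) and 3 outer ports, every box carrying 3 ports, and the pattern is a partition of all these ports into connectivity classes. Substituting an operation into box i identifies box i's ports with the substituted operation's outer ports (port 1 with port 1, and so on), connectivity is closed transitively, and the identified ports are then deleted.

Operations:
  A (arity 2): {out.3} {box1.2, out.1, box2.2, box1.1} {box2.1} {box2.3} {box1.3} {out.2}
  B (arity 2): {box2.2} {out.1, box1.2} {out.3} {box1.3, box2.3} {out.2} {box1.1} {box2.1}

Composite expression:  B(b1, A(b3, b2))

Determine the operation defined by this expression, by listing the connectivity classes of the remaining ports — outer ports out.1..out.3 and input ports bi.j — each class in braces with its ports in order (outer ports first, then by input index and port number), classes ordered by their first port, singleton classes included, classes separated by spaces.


{out.1, b1.2} {out.2} {out.3} {b1.1} {b1.3} {b2.1} {b2.2, b3.1, b3.2} {b2.3} {b3.3}

Substituting into B glues patterns; closure does the rest.
after A, the pattern on (b3, b2) reads {out.1, b2.2, b3.1, b3.2} {out.2} {out.3} {b2.1} {b2.3} {b3.3} (out.j = its outer ports)
after B, the pattern on (b1, b3, b2) reads {out.1, b1.2} {out.2} {out.3} {b1.1} {b1.3} {b2.1} {b2.2, b3.1, b3.2} {b2.3} {b3.3} (out.j = its outer ports)


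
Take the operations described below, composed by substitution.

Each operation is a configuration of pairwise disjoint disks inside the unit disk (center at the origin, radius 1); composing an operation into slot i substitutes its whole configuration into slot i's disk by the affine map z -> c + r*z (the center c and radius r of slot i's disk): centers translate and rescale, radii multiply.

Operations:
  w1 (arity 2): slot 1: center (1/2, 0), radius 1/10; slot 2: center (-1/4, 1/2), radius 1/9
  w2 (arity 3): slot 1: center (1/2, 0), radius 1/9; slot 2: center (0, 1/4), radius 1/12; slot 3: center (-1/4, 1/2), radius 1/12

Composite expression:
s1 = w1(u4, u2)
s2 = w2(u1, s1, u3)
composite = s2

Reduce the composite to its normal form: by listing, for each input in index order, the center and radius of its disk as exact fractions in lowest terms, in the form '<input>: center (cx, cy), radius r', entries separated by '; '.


u1: center (1/2, 0), radius 1/9; u2: center (-1/48, 7/24), radius 1/108; u3: center (-1/4, 1/2), radius 1/12; u4: center (1/24, 1/4), radius 1/120


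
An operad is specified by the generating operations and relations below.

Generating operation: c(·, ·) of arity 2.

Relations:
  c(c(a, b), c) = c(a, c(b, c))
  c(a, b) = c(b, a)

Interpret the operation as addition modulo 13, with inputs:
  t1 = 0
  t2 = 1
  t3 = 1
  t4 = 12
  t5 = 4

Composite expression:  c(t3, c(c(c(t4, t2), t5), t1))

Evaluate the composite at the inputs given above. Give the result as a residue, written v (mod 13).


5 (mod 13)

c(t4, t2) = 0
c(c(t4, t2), t5) = 4
c(c(c(t4, t2), t5), t1) = 4
c(t3, c(c(c(t4, t2), t5), t1)) = 5


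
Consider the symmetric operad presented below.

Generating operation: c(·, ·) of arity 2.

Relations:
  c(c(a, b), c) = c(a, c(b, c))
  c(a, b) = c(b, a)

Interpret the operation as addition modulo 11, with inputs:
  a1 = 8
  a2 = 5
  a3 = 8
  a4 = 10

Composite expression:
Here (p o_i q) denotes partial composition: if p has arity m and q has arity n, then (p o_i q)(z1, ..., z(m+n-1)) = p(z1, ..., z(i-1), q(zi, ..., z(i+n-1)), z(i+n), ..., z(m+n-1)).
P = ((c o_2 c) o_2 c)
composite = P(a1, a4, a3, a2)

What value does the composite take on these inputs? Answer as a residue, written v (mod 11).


9 (mod 11)


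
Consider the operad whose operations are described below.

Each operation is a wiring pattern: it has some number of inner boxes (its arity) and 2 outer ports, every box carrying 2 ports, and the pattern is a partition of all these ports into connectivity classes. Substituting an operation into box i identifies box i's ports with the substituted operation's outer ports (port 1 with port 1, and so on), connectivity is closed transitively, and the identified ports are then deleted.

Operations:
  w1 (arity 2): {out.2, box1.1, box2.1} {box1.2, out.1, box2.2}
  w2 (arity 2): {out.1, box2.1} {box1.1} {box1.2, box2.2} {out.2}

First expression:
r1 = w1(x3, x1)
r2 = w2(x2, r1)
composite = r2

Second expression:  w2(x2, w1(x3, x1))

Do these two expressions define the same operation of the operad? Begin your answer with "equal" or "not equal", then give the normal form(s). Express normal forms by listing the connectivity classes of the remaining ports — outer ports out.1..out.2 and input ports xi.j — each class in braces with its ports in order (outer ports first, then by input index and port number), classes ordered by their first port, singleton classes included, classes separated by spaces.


equal; both compose to {out.1, x1.2, x3.2} {out.2} {x1.1, x2.2, x3.1} {x2.1}

The first expression reduces to {out.1, x1.2, x3.2} {out.2} {x1.1, x2.2, x3.1} {x2.1}
The second expression reduces to {out.1, x1.2, x3.2} {out.2} {x1.1, x2.2, x3.1} {x2.1}
The forms coincide; equal.


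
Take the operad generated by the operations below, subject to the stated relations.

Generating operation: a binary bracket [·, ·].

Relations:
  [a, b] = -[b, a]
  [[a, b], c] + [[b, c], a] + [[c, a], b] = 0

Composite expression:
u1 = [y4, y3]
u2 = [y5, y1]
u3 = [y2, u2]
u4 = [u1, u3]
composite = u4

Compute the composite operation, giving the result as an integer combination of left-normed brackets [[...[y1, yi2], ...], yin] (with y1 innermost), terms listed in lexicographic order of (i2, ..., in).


[[[[y1, y5], y2], y3], y4] - [[[[y1, y5], y2], y4], y3]

A multilinear Lie element is pinned by y1-initial words (y1 innermost).
Composite bracket: [[y4, y3], [y2, [y5, y1]]]
The bracket unfolds into 16 signed words via [a, b] = ab - ba (2^4 = 16).
The y1-initial words carry the normal form:
  y1y5y2y3y4 (sign +1) contributes +[[[[y1, y5], y2], y3], y4]
  y1y5y2y4y3 (sign -1) contributes -[[[[y1, y5], y2], y4], y3]


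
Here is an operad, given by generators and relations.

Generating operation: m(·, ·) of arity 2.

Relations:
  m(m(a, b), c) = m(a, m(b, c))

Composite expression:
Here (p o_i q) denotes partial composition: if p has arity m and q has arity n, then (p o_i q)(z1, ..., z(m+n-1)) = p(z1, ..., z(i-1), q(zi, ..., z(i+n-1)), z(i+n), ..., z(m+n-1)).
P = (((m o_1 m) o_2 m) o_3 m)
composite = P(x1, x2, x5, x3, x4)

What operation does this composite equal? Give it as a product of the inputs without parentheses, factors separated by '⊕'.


All parenthesizations of m agree; list the x-inputs left to right.
m(x5, x3) spells out as x5 ⊕ x3
m(x2, m(x5, x3)) spells out as x2 ⊕ x5 ⊕ x3
m(x1, m(x2, m(x5, x3))) spells out as x1 ⊕ x2 ⊕ x5 ⊕ x3
m(m(x1, m(x2, m(x5, x3))), x4) spells out as x1 ⊕ x2 ⊕ x5 ⊕ x3 ⊕ x4

x1 ⊕ x2 ⊕ x5 ⊕ x3 ⊕ x4


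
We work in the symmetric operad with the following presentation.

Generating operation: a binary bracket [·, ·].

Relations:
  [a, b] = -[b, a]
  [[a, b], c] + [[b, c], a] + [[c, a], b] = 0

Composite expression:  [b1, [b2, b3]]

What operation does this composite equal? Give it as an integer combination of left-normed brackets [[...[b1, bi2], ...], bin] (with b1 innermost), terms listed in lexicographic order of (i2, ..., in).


[[b1, b2], b3] - [[b1, b3], b2]

Left-normed coefficients sit on the b1-initial expansion words.
Composite bracket: [b1, [b2, b3]]
Expanding via [a, b] = ab - ba: 4 signed words (2^2 = 4).
Words beginning with b1 determine it all:
  the word b1b2b3 carries sign +1 and contributes +[[b1, b2], b3]
  the word b1b3b2 carries sign -1 and contributes -[[b1, b3], b2]


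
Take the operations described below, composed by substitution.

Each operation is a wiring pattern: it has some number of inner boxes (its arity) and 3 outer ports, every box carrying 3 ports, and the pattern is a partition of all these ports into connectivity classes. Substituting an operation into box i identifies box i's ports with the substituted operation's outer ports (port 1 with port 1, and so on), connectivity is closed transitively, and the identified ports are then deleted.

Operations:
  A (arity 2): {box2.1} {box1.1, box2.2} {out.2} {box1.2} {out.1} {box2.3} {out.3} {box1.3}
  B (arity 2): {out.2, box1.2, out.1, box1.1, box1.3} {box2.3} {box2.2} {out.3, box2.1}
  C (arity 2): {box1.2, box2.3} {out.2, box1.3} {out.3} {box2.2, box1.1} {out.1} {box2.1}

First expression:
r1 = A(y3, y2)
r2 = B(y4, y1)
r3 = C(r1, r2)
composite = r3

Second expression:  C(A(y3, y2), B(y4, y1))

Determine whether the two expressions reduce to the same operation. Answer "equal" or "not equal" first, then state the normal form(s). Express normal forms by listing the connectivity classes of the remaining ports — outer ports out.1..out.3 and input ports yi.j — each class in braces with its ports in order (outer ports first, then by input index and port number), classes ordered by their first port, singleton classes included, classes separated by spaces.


equal: each reduces to {out.1} {out.2} {out.3} {y1.1} {y1.2} {y1.3} {y2.1} {y2.2, y3.1} {y2.3} {y3.2} {y3.3} {y4.1, y4.2, y4.3}

The first expression, normalized: {out.1} {out.2} {out.3} {y1.1} {y1.2} {y1.3} {y2.1} {y2.2, y3.1} {y2.3} {y3.2} {y3.3} {y4.1, y4.2, y4.3}
The second expression, normalized: {out.1} {out.2} {out.3} {y1.1} {y1.2} {y1.3} {y2.1} {y2.2, y3.1} {y2.3} {y3.2} {y3.3} {y4.1, y4.2, y4.3}
Identical normal forms: equal.


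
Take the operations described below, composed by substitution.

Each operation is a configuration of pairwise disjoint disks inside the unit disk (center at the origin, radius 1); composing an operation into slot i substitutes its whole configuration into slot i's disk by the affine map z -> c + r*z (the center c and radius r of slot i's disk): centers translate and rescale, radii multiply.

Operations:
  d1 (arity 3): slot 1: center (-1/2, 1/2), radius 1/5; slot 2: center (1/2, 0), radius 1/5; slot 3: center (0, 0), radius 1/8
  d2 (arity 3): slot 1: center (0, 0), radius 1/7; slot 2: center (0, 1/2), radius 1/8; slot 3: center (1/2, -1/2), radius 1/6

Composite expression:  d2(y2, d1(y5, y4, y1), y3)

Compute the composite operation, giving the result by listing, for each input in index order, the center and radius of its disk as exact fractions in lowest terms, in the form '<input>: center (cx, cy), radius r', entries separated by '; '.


Each y-disk chains the slot maps above it in d2; radii multiply.
input y2: composing its 1 substitution step yields center (0, 0), radius 1/7
input y5: composing its 2 substitution steps yields center (-1/16, 9/16), radius 1/40
input y4: composing its 2 substitution steps yields center (1/16, 1/2), radius 1/40
input y1: composing its 2 substitution steps yields center (0, 1/2), radius 1/64
input y3: composing its 1 substitution step yields center (1/2, -1/2), radius 1/6

y1: center (0, 1/2), radius 1/64; y2: center (0, 0), radius 1/7; y3: center (1/2, -1/2), radius 1/6; y4: center (1/16, 1/2), radius 1/40; y5: center (-1/16, 9/16), radius 1/40


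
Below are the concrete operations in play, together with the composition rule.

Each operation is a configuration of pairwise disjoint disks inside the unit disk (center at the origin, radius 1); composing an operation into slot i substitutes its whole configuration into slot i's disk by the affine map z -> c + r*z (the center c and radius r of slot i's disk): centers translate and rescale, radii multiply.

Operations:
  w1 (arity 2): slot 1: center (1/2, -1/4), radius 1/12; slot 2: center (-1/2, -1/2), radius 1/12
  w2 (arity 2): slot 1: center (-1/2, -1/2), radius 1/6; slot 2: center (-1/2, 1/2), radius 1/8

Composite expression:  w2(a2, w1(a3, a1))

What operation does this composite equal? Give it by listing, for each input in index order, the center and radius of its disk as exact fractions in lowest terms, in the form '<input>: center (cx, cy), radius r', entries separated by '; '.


Follow each a-input down from w2: c' goes to c + r*c', radius to r*r'.
a2: after 1 affine step, its disk has center (-1/2, -1/2), radius 1/6
a3: after 2 affine steps, its disk has center (-7/16, 15/32), radius 1/96
a1: after 2 affine steps, its disk has center (-9/16, 7/16), radius 1/96

a1: center (-9/16, 7/16), radius 1/96; a2: center (-1/2, -1/2), radius 1/6; a3: center (-7/16, 15/32), radius 1/96


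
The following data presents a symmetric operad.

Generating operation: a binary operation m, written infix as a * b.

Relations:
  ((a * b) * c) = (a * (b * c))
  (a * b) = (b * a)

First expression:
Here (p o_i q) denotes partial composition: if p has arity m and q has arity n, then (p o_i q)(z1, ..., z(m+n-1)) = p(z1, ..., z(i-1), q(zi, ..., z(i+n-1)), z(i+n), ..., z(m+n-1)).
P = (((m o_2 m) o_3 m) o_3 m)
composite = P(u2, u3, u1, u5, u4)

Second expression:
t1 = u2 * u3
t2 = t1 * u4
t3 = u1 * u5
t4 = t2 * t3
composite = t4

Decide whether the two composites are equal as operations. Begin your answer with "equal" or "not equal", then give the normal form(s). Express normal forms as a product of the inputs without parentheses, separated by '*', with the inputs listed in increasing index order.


equal; both compose to u1 * u2 * u3 * u4 * u5

Reducing the first expression gives u1 * u2 * u3 * u4 * u5
Reducing the second expression gives u1 * u2 * u3 * u4 * u5
Same normal form: equal.


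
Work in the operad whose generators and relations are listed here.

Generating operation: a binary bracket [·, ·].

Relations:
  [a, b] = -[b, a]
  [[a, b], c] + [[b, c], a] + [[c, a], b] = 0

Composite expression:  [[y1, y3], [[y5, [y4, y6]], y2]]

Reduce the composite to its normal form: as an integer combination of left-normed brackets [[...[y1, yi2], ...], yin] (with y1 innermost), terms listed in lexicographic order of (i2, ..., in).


Skip Jacobi rewriting: expand, keep y1-initial words, read off terms.
Composite bracket: [[y1, y3], [[y5, [y4, y6]], y2]]
Applying ab - ba throughout gives 32 signed words (2^5 = 32).
Keep just the words that open with y1:
  sign of y1y3y2y4y6y5 is +1, so it contributes +[[[[[y1, y3], y2], y4], y6], y5]
  sign of y1y3y2y5y4y6 is -1, so it contributes -[[[[[y1, y3], y2], y5], y4], y6]
  sign of y1y3y2y5y6y4 is +1, so it contributes +[[[[[y1, y3], y2], y5], y6], y4]
  sign of y1y3y2y6y4y5 is -1, so it contributes -[[[[[y1, y3], y2], y6], y4], y5]
  sign of y1y3y4y6y5y2 is -1, so it contributes -[[[[[y1, y3], y4], y6], y5], y2]
  sign of y1y3y5y4y6y2 is +1, so it contributes +[[[[[y1, y3], y5], y4], y6], y2]
  sign of y1y3y5y6y4y2 is -1, so it contributes -[[[[[y1, y3], y5], y6], y4], y2]
  sign of y1y3y6y4y5y2 is +1, so it contributes +[[[[[y1, y3], y6], y4], y5], y2]

[[[[[y1, y3], y2], y4], y6], y5] - [[[[[y1, y3], y2], y5], y4], y6] + [[[[[y1, y3], y2], y5], y6], y4] - [[[[[y1, y3], y2], y6], y4], y5] - [[[[[y1, y3], y4], y6], y5], y2] + [[[[[y1, y3], y5], y4], y6], y2] - [[[[[y1, y3], y5], y6], y4], y2] + [[[[[y1, y3], y6], y4], y5], y2]


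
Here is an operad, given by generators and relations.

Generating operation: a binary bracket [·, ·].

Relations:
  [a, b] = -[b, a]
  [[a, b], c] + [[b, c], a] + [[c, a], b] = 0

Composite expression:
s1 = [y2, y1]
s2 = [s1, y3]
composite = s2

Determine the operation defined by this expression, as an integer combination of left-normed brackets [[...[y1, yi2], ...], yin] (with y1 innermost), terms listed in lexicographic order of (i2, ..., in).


-[[y1, y2], y3]

Antisymmetry and Jacobi reduce to y1-anchored left-normed brackets.
Composite bracket: [[y2, y1], y3]
Each bracket splits as ab - ba, giving 4 signed words (2^2 = 4).
The y1-initial words carry the normal form:
  from y1y2y3, sign -1: term -[[y1, y2], y3]


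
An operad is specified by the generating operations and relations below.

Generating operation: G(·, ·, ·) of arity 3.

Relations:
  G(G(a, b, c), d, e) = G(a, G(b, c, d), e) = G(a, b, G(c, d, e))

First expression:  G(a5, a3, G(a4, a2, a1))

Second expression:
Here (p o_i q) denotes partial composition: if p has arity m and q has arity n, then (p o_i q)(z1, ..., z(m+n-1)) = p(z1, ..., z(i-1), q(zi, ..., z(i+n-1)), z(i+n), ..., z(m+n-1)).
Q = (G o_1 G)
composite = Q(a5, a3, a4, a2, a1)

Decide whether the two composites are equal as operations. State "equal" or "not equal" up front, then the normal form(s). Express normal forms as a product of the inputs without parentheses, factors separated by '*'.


equal: each reduces to a5 * a3 * a4 * a2 * a1


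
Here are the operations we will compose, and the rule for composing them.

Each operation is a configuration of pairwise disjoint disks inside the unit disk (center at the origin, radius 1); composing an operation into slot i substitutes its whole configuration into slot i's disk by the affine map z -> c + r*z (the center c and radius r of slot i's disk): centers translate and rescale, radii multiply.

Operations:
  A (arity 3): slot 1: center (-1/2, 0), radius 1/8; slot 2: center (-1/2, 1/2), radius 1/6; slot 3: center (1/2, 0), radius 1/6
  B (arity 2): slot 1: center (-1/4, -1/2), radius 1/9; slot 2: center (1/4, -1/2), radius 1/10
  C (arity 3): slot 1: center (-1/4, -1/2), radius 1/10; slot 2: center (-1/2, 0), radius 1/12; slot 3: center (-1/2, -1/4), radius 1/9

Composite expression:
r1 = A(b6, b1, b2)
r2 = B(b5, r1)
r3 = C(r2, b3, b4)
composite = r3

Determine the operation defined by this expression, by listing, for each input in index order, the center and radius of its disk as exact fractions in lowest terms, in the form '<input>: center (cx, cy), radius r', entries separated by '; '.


b1: center (-23/100, -109/200), radius 1/600; b2: center (-11/50, -11/20), radius 1/600; b3: center (-1/2, 0), radius 1/12; b4: center (-1/2, -1/4), radius 1/9; b5: center (-11/40, -11/20), radius 1/90; b6: center (-23/100, -11/20), radius 1/800

Nesting under C composes maps z -> c + r*z down each b-path.
b5: after 2 affine steps, its disk has center (-11/40, -11/20), radius 1/90
b6: after 3 affine steps, its disk has center (-23/100, -11/20), radius 1/800
b1: after 3 affine steps, its disk has center (-23/100, -109/200), radius 1/600
b2: after 3 affine steps, its disk has center (-11/50, -11/20), radius 1/600
b3: after 1 affine step, its disk has center (-1/2, 0), radius 1/12
b4: after 1 affine step, its disk has center (-1/2, -1/4), radius 1/9


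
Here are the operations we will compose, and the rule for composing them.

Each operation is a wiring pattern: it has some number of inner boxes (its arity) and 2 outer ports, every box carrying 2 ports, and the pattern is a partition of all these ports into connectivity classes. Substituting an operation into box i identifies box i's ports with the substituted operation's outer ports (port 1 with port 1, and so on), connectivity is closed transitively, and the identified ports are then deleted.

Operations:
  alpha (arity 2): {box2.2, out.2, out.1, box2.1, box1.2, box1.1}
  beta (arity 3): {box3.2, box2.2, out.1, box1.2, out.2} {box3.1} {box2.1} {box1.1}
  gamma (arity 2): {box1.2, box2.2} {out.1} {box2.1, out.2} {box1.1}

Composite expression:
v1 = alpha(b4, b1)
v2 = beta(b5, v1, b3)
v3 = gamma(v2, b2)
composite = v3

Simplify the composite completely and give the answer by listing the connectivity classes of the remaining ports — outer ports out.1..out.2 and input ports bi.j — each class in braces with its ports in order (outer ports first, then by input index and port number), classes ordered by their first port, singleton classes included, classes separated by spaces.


Substituting into gamma glues patterns; closure does the rest.
alpha over (b4, b1) gives {out.1, out.2, b1.1, b1.2, b4.1, b4.2}, out.j being that stage's outer ports
beta over (b5, b4, b1, b3) gives {out.1, out.2, b1.1, b1.2, b3.2, b4.1, b4.2, b5.2} {b3.1} {b5.1}, out.j being that stage's outer ports
gamma over (b5, b4, b1, b3, b2) gives {out.1} {out.2, b2.1} {b1.1, b1.2, b2.2, b3.2, b4.1, b4.2, b5.2} {b3.1} {b5.1}, out.j being that stage's outer ports

{out.1} {out.2, b2.1} {b1.1, b1.2, b2.2, b3.2, b4.1, b4.2, b5.2} {b3.1} {b5.1}


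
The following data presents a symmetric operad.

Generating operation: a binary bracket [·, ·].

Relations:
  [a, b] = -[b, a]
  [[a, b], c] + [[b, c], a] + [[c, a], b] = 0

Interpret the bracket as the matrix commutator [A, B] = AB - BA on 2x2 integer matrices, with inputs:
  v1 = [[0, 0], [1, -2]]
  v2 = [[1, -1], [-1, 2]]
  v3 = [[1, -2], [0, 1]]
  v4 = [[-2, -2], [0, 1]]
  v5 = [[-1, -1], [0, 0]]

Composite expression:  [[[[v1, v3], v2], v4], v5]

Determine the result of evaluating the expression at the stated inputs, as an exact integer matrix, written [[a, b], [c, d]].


[[-12, -56], [12, 12]]

[v1, v3] = [[2, -4], [0, -2]]
[[v1, v3], v2] = [[4, -8], [4, -4]]
[[[v1, v3], v2], v4] = [[8, -40], [-12, -8]]
[[[[v1, v3], v2], v4], v5] = [[-12, -56], [12, 12]]


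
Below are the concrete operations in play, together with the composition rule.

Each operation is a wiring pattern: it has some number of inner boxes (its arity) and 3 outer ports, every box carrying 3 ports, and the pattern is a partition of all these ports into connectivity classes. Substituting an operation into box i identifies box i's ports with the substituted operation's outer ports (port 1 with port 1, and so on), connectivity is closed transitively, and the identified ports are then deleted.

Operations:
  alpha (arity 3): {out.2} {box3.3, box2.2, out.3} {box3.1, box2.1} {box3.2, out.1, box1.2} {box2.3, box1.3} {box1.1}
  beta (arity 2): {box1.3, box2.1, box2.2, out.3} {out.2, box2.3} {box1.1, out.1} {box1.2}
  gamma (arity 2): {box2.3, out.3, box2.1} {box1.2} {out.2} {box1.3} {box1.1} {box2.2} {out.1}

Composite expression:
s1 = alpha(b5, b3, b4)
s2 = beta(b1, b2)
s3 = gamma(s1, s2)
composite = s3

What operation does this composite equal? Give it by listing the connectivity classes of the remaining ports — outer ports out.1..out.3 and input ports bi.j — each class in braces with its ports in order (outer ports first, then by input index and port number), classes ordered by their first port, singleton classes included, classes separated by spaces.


{out.1} {out.2} {out.3, b1.1, b1.3, b2.1, b2.2} {b1.2} {b2.3} {b3.1, b4.1} {b3.2, b4.3} {b3.3, b5.3} {b4.2, b5.2} {b5.1}

Two ports join when wires chain via gamma-identified ports.
composing alpha on (b5, b3, b4), with out.j its own outer ports: {out.1, b4.2, b5.2} {out.2} {out.3, b3.2, b4.3} {b3.1, b4.1} {b3.3, b5.3} {b5.1}
composing beta on (b1, b2), with out.j its own outer ports: {out.1, b1.1} {out.2, b2.3} {out.3, b1.3, b2.1, b2.2} {b1.2}
composing gamma on (b5, b3, b4, b1, b2), with out.j its own outer ports: {out.1} {out.2} {out.3, b1.1, b1.3, b2.1, b2.2} {b1.2} {b2.3} {b3.1, b4.1} {b3.2, b4.3} {b3.3, b5.3} {b4.2, b5.2} {b5.1}


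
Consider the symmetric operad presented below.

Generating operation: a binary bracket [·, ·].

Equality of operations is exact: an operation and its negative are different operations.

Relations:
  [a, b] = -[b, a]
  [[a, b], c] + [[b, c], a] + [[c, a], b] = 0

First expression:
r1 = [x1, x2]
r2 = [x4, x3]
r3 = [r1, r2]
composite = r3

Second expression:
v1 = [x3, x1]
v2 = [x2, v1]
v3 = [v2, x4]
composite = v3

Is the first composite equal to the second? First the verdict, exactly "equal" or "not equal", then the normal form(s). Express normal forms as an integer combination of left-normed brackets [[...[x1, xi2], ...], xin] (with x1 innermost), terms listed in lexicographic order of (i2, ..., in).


not equal; the first gives -[[[x1, x2], x3], x4] + [[[x1, x2], x4], x3] and the second [[[x1, x3], x2], x4]

The first expression reduces to -[[[x1, x2], x3], x4] + [[[x1, x2], x4], x3]
The second expression reduces to [[[x1, x3], x2], x4]
The normal forms differ: not equal.


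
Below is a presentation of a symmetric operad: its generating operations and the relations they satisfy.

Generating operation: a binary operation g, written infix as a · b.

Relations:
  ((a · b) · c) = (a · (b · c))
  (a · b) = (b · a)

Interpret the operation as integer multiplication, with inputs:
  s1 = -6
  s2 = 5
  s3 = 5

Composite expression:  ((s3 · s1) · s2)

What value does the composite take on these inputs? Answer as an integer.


-150

(s3 · s1) = -30
((s3 · s1) · s2) = -150


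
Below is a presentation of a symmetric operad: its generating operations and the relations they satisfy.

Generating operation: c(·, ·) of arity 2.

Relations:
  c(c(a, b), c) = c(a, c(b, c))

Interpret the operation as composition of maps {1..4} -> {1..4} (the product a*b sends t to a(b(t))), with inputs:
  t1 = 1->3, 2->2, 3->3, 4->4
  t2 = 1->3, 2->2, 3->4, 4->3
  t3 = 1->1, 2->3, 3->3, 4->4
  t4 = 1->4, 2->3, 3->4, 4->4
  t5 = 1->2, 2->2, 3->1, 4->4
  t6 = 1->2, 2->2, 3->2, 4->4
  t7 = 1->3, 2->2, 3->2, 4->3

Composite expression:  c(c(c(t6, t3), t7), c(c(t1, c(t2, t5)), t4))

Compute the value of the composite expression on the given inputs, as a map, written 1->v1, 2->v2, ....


c(t6, t3) = 1->2, 2->2, 3->2, 4->4
c(c(t6, t3), t7) = 1->2, 2->2, 3->2, 4->2
c(t2, t5) = 1->2, 2->2, 3->3, 4->3
c(t1, c(t2, t5)) = 1->2, 2->2, 3->3, 4->3
c(c(t1, c(t2, t5)), t4) = 1->3, 2->3, 3->3, 4->3
c(c(c(t6, t3), t7), c(c(t1, c(t2, t5)), t4)) = 1->2, 2->2, 3->2, 4->2

1->2, 2->2, 3->2, 4->2


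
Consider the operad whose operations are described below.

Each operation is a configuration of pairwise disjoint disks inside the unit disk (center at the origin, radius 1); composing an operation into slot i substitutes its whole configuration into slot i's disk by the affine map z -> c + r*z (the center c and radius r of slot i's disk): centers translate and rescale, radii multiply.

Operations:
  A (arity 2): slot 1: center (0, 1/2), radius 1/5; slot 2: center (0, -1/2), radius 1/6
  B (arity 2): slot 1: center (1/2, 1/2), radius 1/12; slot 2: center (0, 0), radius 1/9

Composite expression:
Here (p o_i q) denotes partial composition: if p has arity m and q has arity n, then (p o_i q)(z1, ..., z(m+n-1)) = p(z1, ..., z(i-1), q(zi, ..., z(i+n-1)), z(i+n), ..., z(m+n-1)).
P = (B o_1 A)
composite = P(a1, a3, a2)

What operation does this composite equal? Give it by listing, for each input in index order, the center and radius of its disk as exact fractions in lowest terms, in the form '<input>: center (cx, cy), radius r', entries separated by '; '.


Follow each a-input down from B: c' goes to c + r*c', radius to r*r'.
a1: after 2 affine steps, its disk has center (1/2, 13/24), radius 1/60
a3: after 2 affine steps, its disk has center (1/2, 11/24), radius 1/72
a2: after 1 affine step, its disk has center (0, 0), radius 1/9

a1: center (1/2, 13/24), radius 1/60; a2: center (0, 0), radius 1/9; a3: center (1/2, 11/24), radius 1/72


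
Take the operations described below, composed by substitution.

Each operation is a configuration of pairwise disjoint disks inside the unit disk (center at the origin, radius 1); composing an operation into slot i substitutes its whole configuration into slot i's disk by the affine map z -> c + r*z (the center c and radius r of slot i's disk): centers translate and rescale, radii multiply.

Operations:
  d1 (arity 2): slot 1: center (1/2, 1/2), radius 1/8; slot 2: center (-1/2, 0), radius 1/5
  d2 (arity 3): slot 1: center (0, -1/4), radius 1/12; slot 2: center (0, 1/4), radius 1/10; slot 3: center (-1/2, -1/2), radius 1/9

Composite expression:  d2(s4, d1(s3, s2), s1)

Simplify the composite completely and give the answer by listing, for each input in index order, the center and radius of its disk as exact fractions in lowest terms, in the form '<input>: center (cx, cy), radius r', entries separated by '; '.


s1: center (-1/2, -1/2), radius 1/9; s2: center (-1/20, 1/4), radius 1/50; s3: center (1/20, 3/10), radius 1/80; s4: center (0, -1/4), radius 1/12

Below d2, radii multiply path by path; the s-disk centers shift.
input s4: composing its 1 substitution step yields center (0, -1/4), radius 1/12
input s3: composing its 2 substitution steps yields center (1/20, 3/10), radius 1/80
input s2: composing its 2 substitution steps yields center (-1/20, 1/4), radius 1/50
input s1: composing its 1 substitution step yields center (-1/2, -1/2), radius 1/9
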